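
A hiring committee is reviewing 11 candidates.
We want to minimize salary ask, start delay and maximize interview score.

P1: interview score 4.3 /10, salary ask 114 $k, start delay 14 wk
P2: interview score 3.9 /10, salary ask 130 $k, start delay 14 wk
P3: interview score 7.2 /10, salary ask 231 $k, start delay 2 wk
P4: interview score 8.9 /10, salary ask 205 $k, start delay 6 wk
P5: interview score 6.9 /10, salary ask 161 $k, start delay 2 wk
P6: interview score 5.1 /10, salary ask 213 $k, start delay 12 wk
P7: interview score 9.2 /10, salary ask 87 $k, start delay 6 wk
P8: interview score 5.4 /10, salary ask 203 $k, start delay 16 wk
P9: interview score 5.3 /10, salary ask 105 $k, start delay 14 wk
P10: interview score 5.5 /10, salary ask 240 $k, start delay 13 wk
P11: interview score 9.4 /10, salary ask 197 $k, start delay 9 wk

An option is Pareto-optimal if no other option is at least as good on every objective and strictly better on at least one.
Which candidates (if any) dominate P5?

none

P1: worse on interview score (4.3 vs 6.9).
P2: worse on interview score (3.9 vs 6.9).
P3: worse on salary ask (231 vs 161).
P4: worse on salary ask (205 vs 161).
P6: worse on interview score (5.1 vs 6.9).
P7: worse on start delay (6 vs 2).
P8: worse on interview score (5.4 vs 6.9).
P9: worse on interview score (5.3 vs 6.9).
P10: worse on interview score (5.5 vs 6.9).
P11: worse on salary ask (197 vs 161).
No option dominates P5.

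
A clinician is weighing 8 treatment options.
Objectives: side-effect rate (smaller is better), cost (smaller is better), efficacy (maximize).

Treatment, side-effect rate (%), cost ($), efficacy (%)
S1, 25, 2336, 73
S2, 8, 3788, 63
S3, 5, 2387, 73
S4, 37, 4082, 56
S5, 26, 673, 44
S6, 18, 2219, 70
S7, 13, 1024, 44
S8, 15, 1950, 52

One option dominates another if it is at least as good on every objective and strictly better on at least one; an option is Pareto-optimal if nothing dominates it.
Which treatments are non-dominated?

S1, S3, S5, S6, S7, S8

S1: not dominated.
S2: dominated by S3 (side-effect rate 5≤8, cost 2387≤3788, efficacy 73≥63).
S3: not dominated (best side-effect rate).
S4: dominated by S1 (side-effect rate 25≤37, cost 2336≤4082, efficacy 73≥56).
S5: not dominated (best cost).
S6: not dominated.
S7: not dominated.
S8: not dominated.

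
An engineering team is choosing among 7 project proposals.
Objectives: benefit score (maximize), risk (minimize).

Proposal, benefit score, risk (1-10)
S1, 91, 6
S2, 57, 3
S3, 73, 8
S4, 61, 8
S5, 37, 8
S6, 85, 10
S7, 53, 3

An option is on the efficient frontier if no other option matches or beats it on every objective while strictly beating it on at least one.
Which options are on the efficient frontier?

S1, S2

S1: not dominated (best benefit score).
S2: not dominated.
S3: dominated by S1 (benefit score 91≥73, risk 6≤8).
S4: dominated by S1 (benefit score 91≥61, risk 6≤8).
S5: dominated by S1 (benefit score 91≥37, risk 6≤8).
S6: dominated by S1 (benefit score 91≥85, risk 6≤10).
S7: dominated by S2 (benefit score 57≥53, risk 3≤3).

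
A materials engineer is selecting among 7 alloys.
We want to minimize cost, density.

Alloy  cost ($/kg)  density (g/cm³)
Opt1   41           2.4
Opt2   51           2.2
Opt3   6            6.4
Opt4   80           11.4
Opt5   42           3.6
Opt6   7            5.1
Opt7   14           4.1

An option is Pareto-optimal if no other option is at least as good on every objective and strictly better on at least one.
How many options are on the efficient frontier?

5

Opt1: not dominated.
Opt2: not dominated (best density).
Opt3: not dominated (best cost).
Opt4: dominated by Opt1 (cost 41≤80, density 2.4≤11.4).
Opt5: dominated by Opt1 (cost 41≤42, density 2.4≤3.6).
Opt6: not dominated.
Opt7: not dominated.
Pareto-optimal: Opt1, Opt2, Opt3, Opt6, Opt7 → 5.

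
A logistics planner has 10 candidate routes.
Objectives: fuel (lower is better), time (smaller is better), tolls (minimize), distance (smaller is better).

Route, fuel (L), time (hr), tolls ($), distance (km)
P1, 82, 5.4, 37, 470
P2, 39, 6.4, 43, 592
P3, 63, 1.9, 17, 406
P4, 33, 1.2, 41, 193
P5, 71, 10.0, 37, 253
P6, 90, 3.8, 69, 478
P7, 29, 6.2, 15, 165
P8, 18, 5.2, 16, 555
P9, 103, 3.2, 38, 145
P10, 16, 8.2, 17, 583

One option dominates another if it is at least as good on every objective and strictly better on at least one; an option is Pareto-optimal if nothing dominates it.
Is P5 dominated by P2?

No

P2 vs P5: P2 is worse on tolls (43 vs 37), so it does not dominate P5.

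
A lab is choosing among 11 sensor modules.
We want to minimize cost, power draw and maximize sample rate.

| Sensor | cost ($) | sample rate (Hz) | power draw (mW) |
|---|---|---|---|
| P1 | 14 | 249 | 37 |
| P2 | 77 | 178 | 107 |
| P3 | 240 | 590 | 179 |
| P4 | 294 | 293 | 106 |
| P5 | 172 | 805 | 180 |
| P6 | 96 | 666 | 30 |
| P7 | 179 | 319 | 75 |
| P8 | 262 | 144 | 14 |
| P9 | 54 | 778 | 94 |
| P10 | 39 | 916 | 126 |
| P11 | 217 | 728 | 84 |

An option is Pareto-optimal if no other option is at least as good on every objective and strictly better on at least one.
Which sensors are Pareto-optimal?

P1: not dominated (best cost).
P2: dominated by P1 (cost 14≤77, sample rate 249≥178, power draw 37≤107).
P3: dominated by P6 (cost 96≤240, sample rate 666≥590, power draw 30≤179).
P4: dominated by P6 (cost 96≤294, sample rate 666≥293, power draw 30≤106).
P5: dominated by P10 (cost 39≤172, sample rate 916≥805, power draw 126≤180).
P6: not dominated.
P7: dominated by P6 (cost 96≤179, sample rate 666≥319, power draw 30≤75).
P8: not dominated (best power draw).
P9: not dominated.
P10: not dominated (best sample rate).
P11: not dominated.

P1, P6, P8, P9, P10, P11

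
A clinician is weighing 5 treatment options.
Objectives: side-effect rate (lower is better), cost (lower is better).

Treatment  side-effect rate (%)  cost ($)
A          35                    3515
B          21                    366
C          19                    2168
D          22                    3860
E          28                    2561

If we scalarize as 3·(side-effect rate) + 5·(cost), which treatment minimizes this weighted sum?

B

A: 3·35 + 5·3515 = 17680
B: 3·21 + 5·366 = 1893
C: 3·19 + 5·2168 = 10897
D: 3·22 + 5·3860 = 19366
E: 3·28 + 5·2561 = 12889
Lowest: B at 1893.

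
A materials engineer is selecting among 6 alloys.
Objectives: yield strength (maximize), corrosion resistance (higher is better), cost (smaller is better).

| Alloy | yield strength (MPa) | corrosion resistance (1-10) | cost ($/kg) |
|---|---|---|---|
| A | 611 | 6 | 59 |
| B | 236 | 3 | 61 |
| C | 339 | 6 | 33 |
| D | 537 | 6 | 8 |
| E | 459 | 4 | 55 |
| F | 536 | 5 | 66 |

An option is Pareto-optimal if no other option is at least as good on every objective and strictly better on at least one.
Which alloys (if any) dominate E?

D: yield strength 537≥459, corrosion resistance 6≥4, cost 8≤55 — dominates E.
Others (A, B, C, F) are each worse than E on at least one objective.

D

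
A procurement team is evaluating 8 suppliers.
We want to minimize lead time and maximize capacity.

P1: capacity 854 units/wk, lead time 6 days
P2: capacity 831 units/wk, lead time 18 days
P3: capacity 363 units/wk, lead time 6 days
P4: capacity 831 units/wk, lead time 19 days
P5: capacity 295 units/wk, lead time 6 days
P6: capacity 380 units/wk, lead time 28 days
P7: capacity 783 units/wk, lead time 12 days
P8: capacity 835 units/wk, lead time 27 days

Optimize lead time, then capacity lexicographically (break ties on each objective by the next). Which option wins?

P1

First minimize lead time: best is 6, kept {P1, P3, P5}.
Then maximize capacity: best is 854, kept {P1}.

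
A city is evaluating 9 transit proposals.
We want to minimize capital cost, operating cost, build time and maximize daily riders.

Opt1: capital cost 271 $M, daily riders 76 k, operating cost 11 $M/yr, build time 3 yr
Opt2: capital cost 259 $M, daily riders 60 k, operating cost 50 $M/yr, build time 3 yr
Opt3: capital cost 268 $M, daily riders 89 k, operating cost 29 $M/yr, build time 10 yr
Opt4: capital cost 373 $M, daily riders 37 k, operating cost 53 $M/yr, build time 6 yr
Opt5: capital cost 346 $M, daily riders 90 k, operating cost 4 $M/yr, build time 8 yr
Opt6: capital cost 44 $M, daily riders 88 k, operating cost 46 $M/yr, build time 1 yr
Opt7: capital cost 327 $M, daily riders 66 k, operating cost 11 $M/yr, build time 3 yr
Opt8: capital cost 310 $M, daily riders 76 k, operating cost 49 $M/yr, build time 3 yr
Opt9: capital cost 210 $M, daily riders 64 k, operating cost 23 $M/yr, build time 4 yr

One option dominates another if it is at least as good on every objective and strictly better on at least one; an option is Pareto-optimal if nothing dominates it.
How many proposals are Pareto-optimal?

Opt1: not dominated.
Opt2: dominated by Opt6 (capital cost 44≤259, daily riders 88≥60, operating cost 46≤50, build time 1≤3).
Opt3: not dominated.
Opt4: dominated by Opt1 (capital cost 271≤373, daily riders 76≥37, operating cost 11≤53, build time 3≤6).
Opt5: not dominated (best daily riders).
Opt6: not dominated (best capital cost).
Opt7: dominated by Opt1 (capital cost 271≤327, daily riders 76≥66, operating cost 11≤11, build time 3≤3).
Opt8: dominated by Opt1 (capital cost 271≤310, daily riders 76≥76, operating cost 11≤49, build time 3≤3).
Opt9: not dominated.
Pareto-optimal: Opt1, Opt3, Opt5, Opt6, Opt9 → 5.

5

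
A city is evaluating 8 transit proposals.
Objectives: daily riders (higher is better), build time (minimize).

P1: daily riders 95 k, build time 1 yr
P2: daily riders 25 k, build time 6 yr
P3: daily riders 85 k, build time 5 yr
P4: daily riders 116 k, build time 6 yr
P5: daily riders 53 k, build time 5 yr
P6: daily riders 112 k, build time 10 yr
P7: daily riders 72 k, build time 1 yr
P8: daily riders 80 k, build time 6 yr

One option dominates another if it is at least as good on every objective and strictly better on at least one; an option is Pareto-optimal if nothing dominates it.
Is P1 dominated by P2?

No

P2 vs P1: P2 is worse on daily riders (25 vs 95), so it does not dominate P1.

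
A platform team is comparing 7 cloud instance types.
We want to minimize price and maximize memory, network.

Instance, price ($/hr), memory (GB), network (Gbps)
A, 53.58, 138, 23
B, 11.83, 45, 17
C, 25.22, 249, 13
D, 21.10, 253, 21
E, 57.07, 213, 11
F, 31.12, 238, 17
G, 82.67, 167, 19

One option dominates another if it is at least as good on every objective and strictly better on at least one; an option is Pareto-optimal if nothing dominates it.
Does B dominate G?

No

B vs G: B is worse on memory (45 vs 167), so it does not dominate G.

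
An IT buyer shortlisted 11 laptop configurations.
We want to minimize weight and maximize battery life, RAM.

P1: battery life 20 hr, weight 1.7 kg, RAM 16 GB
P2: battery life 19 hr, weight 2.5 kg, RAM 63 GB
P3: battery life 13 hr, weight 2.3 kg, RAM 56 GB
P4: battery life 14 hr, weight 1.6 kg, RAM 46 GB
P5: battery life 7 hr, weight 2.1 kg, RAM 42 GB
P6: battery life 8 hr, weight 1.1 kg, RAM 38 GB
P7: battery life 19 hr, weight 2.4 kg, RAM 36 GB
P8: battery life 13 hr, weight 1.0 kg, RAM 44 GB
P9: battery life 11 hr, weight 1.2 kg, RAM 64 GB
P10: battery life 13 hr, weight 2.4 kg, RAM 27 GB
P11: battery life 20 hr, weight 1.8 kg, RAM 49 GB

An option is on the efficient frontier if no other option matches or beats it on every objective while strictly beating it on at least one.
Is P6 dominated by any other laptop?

P8 vs P6: battery life 13≥8, weight 1.0≤1.1, RAM 44≥38 — P8 is at least as good on every objective and strictly better on at least one, so P8 dominates P6.

Yes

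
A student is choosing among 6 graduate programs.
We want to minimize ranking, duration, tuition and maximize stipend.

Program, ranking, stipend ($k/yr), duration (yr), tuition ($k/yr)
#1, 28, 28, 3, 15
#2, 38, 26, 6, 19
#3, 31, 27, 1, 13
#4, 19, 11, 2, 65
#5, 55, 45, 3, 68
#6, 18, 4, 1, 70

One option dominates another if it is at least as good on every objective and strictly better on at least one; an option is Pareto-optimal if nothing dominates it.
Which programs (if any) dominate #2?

#1: ranking 28≤38, stipend 28≥26, duration 3≤6, tuition 15≤19 — dominates #2.
#3: ranking 31≤38, stipend 27≥26, duration 1≤6, tuition 13≤19 — dominates #2.
Others (#4, #5, #6) are each worse than #2 on at least one objective.

#1, #3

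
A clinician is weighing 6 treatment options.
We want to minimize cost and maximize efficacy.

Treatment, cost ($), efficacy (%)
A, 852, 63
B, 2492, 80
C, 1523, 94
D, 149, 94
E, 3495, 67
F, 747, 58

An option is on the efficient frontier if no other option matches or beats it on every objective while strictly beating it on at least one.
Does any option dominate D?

No

A: worse on cost (852 vs 149).
B: worse on cost (2492 vs 149).
C: worse on cost (1523 vs 149).
E: worse on cost (3495 vs 149).
F: worse on cost (747 vs 149).
No option is at least as good as D on every objective and strictly better on one.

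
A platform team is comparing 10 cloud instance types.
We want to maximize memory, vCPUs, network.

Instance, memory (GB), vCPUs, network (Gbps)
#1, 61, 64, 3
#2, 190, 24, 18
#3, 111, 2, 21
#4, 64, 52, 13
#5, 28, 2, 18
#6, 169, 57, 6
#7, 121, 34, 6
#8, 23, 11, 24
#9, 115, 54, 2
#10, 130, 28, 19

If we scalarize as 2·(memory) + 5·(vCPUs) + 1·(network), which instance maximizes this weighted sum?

#6

#1: 2·61 + 5·64 + 1·3 = 445
#2: 2·190 + 5·24 + 1·18 = 518
#3: 2·111 + 5·2 + 1·21 = 253
#4: 2·64 + 5·52 + 1·13 = 401
#5: 2·28 + 5·2 + 1·18 = 84
#6: 2·169 + 5·57 + 1·6 = 629
#7: 2·121 + 5·34 + 1·6 = 418
#8: 2·23 + 5·11 + 1·24 = 125
#9: 2·115 + 5·54 + 1·2 = 502
#10: 2·130 + 5·28 + 1·19 = 419
Highest: #6 at 629.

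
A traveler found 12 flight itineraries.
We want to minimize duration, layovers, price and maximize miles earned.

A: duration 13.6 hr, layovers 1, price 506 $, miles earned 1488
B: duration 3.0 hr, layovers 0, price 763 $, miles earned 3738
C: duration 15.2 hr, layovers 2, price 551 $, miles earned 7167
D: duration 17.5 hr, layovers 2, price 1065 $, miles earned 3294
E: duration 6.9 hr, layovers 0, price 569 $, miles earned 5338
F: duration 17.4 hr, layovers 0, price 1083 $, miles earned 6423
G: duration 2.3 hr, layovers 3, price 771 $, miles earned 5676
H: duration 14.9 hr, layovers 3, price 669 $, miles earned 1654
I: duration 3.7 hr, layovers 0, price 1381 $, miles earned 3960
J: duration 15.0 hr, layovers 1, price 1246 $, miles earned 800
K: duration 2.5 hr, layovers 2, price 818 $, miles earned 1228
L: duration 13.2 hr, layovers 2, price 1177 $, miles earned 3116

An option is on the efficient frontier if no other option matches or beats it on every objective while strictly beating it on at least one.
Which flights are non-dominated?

A, B, C, E, F, G, I, K

A: not dominated (best price).
B: not dominated.
C: not dominated (best miles earned).
D: dominated by B (duration 3.0≤17.5, layovers 0≤2, price 763≤1065, miles earned 3738≥3294).
E: not dominated.
F: not dominated.
G: not dominated (best duration).
H: dominated by E (duration 6.9≤14.9, layovers 0≤3, price 569≤669, miles earned 5338≥1654).
I: not dominated.
J: dominated by A (duration 13.6≤15.0, layovers 1≤1, price 506≤1246, miles earned 1488≥800).
K: not dominated.
L: dominated by B (duration 3.0≤13.2, layovers 0≤2, price 763≤1177, miles earned 3738≥3116).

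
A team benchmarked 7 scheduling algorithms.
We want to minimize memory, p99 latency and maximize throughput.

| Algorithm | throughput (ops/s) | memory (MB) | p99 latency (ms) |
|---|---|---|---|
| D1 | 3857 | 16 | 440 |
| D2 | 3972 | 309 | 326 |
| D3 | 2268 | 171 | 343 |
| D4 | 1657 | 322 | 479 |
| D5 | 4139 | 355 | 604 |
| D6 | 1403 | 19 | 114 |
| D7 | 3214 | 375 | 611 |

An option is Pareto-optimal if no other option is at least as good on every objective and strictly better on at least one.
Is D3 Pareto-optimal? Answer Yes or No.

D1: worse on p99 latency (440 vs 343).
D2: worse on memory (309 vs 171).
D4: worse on throughput (1657 vs 2268).
D5: worse on memory (355 vs 171).
D6: worse on throughput (1403 vs 2268).
D7: worse on memory (375 vs 171).
No option is at least as good as D3 on every objective and strictly better on one.

Yes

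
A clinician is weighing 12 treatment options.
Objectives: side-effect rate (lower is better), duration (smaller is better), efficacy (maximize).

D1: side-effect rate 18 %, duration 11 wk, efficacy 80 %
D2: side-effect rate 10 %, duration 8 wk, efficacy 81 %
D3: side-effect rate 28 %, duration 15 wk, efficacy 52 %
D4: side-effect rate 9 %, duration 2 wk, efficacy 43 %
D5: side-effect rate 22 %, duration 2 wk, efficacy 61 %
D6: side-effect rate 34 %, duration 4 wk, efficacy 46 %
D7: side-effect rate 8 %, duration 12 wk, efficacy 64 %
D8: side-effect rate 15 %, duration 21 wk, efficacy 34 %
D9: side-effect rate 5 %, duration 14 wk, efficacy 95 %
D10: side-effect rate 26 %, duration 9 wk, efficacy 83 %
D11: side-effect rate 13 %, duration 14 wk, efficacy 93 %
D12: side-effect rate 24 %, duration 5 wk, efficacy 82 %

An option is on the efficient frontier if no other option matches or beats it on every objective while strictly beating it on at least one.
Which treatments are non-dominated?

D1: dominated by D2 (side-effect rate 10≤18, duration 8≤11, efficacy 81≥80).
D2: not dominated.
D3: dominated by D1 (side-effect rate 18≤28, duration 11≤15, efficacy 80≥52).
D4: not dominated.
D5: not dominated.
D6: dominated by D5 (side-effect rate 22≤34, duration 2≤4, efficacy 61≥46).
D7: not dominated.
D8: dominated by D2 (side-effect rate 10≤15, duration 8≤21, efficacy 81≥34).
D9: not dominated (best side-effect rate).
D10: not dominated.
D11: dominated by D9 (side-effect rate 5≤13, duration 14≤14, efficacy 95≥93).
D12: not dominated.

D2, D4, D5, D7, D9, D10, D12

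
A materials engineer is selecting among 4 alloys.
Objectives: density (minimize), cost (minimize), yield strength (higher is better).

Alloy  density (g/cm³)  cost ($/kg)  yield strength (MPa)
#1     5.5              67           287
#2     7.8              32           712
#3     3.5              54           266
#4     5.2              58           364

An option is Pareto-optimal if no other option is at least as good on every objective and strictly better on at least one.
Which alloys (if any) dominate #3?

#1: worse on density (5.5 vs 3.5).
#2: worse on density (7.8 vs 3.5).
#4: worse on density (5.2 vs 3.5).
No option dominates #3.

none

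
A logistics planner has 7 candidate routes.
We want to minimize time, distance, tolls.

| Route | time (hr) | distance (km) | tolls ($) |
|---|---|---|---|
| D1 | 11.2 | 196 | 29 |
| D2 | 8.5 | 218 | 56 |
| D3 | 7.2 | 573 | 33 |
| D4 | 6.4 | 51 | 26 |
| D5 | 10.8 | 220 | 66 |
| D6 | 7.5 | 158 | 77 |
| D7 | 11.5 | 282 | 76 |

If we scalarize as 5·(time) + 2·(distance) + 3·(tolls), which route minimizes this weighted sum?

D1: 5·11.2 + 2·196 + 3·29 = 535.0
D2: 5·8.5 + 2·218 + 3·56 = 646.5
D3: 5·7.2 + 2·573 + 3·33 = 1281.0
D4: 5·6.4 + 2·51 + 3·26 = 212.0
D5: 5·10.8 + 2·220 + 3·66 = 692.0
D6: 5·7.5 + 2·158 + 3·77 = 584.5
D7: 5·11.5 + 2·282 + 3·76 = 849.5
Lowest: D4 at 212.0.

D4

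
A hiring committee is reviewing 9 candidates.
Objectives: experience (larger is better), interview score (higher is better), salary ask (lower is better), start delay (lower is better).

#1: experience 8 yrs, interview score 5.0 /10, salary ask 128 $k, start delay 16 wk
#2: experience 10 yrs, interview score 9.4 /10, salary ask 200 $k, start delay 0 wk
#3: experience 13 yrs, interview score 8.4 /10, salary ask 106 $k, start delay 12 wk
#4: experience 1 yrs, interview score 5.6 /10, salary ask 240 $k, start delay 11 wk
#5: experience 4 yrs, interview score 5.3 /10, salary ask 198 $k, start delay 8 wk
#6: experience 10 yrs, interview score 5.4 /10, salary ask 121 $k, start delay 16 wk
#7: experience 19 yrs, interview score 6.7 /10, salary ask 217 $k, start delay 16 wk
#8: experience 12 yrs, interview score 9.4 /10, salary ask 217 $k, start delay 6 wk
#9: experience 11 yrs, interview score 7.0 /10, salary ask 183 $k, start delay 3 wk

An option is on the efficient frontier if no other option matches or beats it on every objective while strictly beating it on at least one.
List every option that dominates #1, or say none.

#3: experience 13≥8, interview score 8.4≥5.0, salary ask 106≤128, start delay 12≤16 — dominates #1.
#6: experience 10≥8, interview score 5.4≥5.0, salary ask 121≤128, start delay 16≤16 — dominates #1.
Others (#2, #4, #5, #7, #8, #9) are each worse than #1 on at least one objective.

#3, #6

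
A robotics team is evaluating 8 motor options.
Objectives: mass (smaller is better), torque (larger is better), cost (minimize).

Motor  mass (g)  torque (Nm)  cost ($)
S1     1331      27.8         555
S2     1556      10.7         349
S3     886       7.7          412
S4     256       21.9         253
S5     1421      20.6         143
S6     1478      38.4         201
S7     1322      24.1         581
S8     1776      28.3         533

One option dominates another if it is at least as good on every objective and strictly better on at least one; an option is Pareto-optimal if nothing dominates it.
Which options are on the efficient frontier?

S1: not dominated.
S2: dominated by S4 (mass 256≤1556, torque 21.9≥10.7, cost 253≤349).
S3: dominated by S4 (mass 256≤886, torque 21.9≥7.7, cost 253≤412).
S4: not dominated (best mass).
S5: not dominated (best cost).
S6: not dominated (best torque).
S7: not dominated.
S8: dominated by S6 (mass 1478≤1776, torque 38.4≥28.3, cost 201≤533).

S1, S4, S5, S6, S7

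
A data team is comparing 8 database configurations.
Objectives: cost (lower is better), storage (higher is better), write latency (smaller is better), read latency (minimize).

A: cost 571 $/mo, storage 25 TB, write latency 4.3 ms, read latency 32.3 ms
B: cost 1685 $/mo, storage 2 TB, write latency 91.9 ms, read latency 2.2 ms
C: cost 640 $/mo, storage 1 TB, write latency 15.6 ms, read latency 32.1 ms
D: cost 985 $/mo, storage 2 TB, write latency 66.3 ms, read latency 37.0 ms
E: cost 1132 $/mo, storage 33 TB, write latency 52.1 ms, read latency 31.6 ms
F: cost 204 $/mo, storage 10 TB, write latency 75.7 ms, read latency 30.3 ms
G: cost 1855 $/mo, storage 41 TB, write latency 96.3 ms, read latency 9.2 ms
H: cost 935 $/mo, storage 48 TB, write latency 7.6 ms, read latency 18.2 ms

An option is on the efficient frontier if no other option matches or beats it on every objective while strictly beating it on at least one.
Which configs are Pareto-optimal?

A, B, C, F, G, H

A: not dominated (best write latency).
B: not dominated (best read latency).
C: not dominated.
D: dominated by A (cost 571≤985, storage 25≥2, write latency 4.3≤66.3, read latency 32.3≤37.0).
E: dominated by H (cost 935≤1132, storage 48≥33, write latency 7.6≤52.1, read latency 18.2≤31.6).
F: not dominated (best cost).
G: not dominated.
H: not dominated (best storage).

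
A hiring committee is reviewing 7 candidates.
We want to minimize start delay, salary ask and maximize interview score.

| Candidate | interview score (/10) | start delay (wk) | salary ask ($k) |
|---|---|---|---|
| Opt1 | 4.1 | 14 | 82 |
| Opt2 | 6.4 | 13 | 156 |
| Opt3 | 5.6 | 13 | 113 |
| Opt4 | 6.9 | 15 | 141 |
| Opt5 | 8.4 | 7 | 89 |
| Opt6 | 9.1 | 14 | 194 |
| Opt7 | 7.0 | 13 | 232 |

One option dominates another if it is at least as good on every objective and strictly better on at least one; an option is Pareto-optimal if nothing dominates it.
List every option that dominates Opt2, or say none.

Opt5

Opt5: interview score 8.4≥6.4, start delay 7≤13, salary ask 89≤156 — dominates Opt2.
Others (Opt1, Opt3, Opt4, Opt6, Opt7) are each worse than Opt2 on at least one objective.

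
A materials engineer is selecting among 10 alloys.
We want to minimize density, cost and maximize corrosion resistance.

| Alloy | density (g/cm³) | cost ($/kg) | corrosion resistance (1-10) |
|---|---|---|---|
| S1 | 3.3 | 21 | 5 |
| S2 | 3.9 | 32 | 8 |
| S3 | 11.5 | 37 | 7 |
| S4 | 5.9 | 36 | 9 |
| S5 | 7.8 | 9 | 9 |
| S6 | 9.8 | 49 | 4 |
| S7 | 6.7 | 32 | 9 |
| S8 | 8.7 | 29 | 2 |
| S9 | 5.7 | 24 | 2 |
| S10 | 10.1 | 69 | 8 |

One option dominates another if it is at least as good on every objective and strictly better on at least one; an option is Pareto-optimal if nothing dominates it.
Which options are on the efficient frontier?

S1: not dominated (best density).
S2: not dominated.
S3: dominated by S2 (density 3.9≤11.5, cost 32≤37, corrosion resistance 8≥7).
S4: not dominated.
S5: not dominated (best cost).
S6: dominated by S1 (density 3.3≤9.8, cost 21≤49, corrosion resistance 5≥4).
S7: not dominated.
S8: dominated by S1 (density 3.3≤8.7, cost 21≤29, corrosion resistance 5≥2).
S9: dominated by S1 (density 3.3≤5.7, cost 21≤24, corrosion resistance 5≥2).
S10: dominated by S2 (density 3.9≤10.1, cost 32≤69, corrosion resistance 8≥8).

S1, S2, S4, S5, S7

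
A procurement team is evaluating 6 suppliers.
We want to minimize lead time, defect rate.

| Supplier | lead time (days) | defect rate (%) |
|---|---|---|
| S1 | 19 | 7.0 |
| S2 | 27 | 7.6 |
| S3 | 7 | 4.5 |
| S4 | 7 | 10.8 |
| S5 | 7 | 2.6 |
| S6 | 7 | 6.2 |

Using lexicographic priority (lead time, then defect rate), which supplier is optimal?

First minimize lead time: best is 7, kept {S3, S4, S5, S6}.
Then minimize defect rate: best is 2.6, kept {S5}.

S5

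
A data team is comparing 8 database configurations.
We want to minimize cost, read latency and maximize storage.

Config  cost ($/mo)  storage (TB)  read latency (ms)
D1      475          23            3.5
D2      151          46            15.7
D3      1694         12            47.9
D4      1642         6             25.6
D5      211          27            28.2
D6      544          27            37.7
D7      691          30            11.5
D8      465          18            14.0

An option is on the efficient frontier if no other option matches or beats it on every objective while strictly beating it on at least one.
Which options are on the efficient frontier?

D1, D2, D7, D8

D1: not dominated (best read latency).
D2: not dominated (best cost).
D3: dominated by D1 (cost 475≤1694, storage 23≥12, read latency 3.5≤47.9).
D4: dominated by D1 (cost 475≤1642, storage 23≥6, read latency 3.5≤25.6).
D5: dominated by D2 (cost 151≤211, storage 46≥27, read latency 15.7≤28.2).
D6: dominated by D2 (cost 151≤544, storage 46≥27, read latency 15.7≤37.7).
D7: not dominated.
D8: not dominated.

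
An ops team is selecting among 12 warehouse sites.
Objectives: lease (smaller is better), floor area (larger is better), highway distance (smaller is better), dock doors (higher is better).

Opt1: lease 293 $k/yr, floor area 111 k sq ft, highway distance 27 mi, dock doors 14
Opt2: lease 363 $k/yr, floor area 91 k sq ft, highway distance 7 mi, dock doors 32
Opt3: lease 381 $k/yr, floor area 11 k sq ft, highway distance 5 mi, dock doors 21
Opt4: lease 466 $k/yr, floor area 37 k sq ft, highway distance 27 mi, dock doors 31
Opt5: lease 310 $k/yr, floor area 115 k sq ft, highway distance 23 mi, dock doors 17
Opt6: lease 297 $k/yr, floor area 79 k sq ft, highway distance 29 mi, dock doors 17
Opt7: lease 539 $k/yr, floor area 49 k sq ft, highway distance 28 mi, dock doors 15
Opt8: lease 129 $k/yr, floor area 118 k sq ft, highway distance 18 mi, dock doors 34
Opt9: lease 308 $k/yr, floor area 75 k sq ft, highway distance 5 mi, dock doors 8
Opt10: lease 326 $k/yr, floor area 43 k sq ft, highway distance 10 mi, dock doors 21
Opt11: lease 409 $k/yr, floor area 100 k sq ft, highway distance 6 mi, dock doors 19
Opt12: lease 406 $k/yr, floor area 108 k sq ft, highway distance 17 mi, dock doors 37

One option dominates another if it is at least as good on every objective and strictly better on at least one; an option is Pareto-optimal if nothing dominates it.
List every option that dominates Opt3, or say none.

none

Opt1: worse on highway distance (27 vs 5).
Opt2: worse on highway distance (7 vs 5).
Opt4: worse on lease (466 vs 381).
Opt5: worse on highway distance (23 vs 5).
Opt6: worse on highway distance (29 vs 5).
Opt7: worse on lease (539 vs 381).
Opt8: worse on highway distance (18 vs 5).
Opt9: worse on dock doors (8 vs 21).
Opt10: worse on highway distance (10 vs 5).
Opt11: worse on lease (409 vs 381).
Opt12: worse on lease (406 vs 381).
No option dominates Opt3.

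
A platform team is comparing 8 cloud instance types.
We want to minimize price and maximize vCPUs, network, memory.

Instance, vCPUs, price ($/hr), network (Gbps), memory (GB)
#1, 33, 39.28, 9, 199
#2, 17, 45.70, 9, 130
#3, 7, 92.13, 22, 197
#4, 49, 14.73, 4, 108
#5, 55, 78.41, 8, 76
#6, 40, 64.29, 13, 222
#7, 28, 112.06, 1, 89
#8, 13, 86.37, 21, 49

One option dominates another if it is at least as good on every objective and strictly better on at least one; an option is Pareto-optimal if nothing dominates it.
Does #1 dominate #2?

Yes

#1 vs #2: vCPUs 33≥17, price 39.28≤45.70, network 9≥9, memory 199≥130 — #1 is at least as good on every objective with at least one strict improvement.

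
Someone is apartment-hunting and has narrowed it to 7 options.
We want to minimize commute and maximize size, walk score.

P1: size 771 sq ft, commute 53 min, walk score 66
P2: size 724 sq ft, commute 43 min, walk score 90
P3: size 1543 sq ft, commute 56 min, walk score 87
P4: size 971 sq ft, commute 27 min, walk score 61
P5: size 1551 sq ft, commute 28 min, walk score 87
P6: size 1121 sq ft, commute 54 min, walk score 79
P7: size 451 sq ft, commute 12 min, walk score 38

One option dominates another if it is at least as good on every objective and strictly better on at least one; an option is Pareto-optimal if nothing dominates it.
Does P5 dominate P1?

P5 vs P1: size 1551≥771, commute 28≤53, walk score 87≥66 — P5 is at least as good on every objective with at least one strict improvement.

Yes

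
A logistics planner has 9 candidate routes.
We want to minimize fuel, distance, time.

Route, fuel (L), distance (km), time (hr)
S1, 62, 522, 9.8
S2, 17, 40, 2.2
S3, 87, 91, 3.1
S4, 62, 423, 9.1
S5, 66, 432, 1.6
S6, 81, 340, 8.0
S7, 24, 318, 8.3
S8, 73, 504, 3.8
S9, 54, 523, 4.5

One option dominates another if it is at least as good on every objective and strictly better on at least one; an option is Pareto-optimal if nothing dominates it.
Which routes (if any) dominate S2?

none

S1: worse on fuel (62 vs 17).
S3: worse on fuel (87 vs 17).
S4: worse on fuel (62 vs 17).
S5: worse on fuel (66 vs 17).
S6: worse on fuel (81 vs 17).
S7: worse on fuel (24 vs 17).
S8: worse on fuel (73 vs 17).
S9: worse on fuel (54 vs 17).
No option dominates S2.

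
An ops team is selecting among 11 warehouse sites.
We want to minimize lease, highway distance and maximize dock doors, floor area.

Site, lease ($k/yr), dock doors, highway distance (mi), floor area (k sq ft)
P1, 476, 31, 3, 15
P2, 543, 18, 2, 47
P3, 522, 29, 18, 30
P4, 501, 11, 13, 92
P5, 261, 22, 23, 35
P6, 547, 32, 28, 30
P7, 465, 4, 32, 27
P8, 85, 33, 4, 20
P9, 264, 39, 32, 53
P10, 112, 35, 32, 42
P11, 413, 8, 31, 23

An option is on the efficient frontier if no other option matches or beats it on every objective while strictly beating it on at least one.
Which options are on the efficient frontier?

P1, P2, P3, P4, P5, P6, P8, P9, P10

P1: not dominated.
P2: not dominated (best highway distance).
P3: not dominated.
P4: not dominated (best floor area).
P5: not dominated.
P6: not dominated.
P7: dominated by P5 (lease 261≤465, dock doors 22≥4, highway distance 23≤32, floor area 35≥27).
P8: not dominated (best lease).
P9: not dominated (best dock doors).
P10: not dominated.
P11: dominated by P5 (lease 261≤413, dock doors 22≥8, highway distance 23≤31, floor area 35≥23).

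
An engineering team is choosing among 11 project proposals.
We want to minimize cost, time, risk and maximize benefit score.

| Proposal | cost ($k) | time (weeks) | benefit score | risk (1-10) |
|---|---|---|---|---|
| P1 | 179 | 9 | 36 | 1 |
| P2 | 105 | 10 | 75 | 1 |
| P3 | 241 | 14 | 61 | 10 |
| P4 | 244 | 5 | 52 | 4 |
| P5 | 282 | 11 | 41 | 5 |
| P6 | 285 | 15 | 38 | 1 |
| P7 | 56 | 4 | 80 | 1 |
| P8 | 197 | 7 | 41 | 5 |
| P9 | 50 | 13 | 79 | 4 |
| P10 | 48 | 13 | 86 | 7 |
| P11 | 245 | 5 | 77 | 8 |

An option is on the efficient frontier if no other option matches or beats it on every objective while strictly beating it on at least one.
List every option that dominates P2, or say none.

P7

P7: cost 56≤105, time 4≤10, benefit score 80≥75, risk 1≤1 — dominates P2.
Others (P1, P3, P4, P5, P6, P8, P9, P10, P11) are each worse than P2 on at least one objective.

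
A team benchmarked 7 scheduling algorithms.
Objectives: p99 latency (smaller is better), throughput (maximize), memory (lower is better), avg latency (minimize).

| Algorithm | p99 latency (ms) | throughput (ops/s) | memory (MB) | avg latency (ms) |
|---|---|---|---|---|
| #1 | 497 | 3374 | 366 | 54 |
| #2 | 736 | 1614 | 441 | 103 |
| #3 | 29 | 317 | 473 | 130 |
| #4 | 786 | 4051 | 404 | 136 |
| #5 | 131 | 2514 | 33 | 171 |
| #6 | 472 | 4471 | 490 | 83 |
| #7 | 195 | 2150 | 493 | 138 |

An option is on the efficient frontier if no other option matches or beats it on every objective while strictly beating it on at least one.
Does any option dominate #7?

#1: worse on p99 latency (497 vs 195).
#2: worse on p99 latency (736 vs 195).
#3: worse on throughput (317 vs 2150).
#4: worse on p99 latency (786 vs 195).
#5: worse on avg latency (171 vs 138).
#6: worse on p99 latency (472 vs 195).
No option is at least as good as #7 on every objective and strictly better on one.

No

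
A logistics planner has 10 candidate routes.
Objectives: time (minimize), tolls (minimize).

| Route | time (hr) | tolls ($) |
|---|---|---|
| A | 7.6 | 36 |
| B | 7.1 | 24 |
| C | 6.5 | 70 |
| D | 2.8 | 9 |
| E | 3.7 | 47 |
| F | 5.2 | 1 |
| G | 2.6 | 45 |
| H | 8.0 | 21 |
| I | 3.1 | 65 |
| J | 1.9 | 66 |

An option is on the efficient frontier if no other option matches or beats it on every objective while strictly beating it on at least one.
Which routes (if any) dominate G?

A: worse on time (7.6 vs 2.6).
B: worse on time (7.1 vs 2.6).
C: worse on time (6.5 vs 2.6).
D: worse on time (2.8 vs 2.6).
E: worse on time (3.7 vs 2.6).
F: worse on time (5.2 vs 2.6).
H: worse on time (8.0 vs 2.6).
I: worse on time (3.1 vs 2.6).
J: worse on tolls (66 vs 45).
No option dominates G.

none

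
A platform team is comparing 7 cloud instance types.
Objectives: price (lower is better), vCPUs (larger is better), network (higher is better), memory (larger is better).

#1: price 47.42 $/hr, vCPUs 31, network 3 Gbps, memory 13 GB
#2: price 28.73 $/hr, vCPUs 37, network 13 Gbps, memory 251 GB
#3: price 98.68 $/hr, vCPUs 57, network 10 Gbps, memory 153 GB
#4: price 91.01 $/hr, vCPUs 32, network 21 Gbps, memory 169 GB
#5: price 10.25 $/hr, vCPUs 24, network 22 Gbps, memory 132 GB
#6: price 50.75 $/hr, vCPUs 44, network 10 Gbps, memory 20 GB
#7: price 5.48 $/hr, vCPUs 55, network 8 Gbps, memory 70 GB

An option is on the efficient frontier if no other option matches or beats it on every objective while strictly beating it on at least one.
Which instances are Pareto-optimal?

#2, #3, #4, #5, #6, #7

#1: dominated by #2 (price 28.73≤47.42, vCPUs 37≥31, network 13≥3, memory 251≥13).
#2: not dominated (best memory).
#3: not dominated (best vCPUs).
#4: not dominated.
#5: not dominated (best network).
#6: not dominated.
#7: not dominated (best price).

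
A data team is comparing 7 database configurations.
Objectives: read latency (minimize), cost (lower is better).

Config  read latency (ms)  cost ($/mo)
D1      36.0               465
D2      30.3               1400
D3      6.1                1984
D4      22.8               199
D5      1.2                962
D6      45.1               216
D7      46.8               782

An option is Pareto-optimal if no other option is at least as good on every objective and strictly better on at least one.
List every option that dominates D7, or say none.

D1, D4, D6

D1: read latency 36.0≤46.8, cost 465≤782 — dominates D7.
D4: read latency 22.8≤46.8, cost 199≤782 — dominates D7.
D6: read latency 45.1≤46.8, cost 216≤782 — dominates D7.
Others (D2, D3, D5) are each worse than D7 on at least one objective.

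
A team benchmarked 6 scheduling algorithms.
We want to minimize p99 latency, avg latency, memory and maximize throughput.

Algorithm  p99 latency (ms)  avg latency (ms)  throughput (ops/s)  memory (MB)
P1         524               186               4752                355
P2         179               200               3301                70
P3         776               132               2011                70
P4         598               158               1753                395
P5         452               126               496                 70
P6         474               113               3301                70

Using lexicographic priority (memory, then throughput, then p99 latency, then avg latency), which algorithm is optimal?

First minimize memory: best is 70, kept {P2, P3, P5, P6}.
Then maximize throughput: best is 3301, kept {P2, P6}.
Then minimize p99 latency: best is 179, kept {P2}.

P2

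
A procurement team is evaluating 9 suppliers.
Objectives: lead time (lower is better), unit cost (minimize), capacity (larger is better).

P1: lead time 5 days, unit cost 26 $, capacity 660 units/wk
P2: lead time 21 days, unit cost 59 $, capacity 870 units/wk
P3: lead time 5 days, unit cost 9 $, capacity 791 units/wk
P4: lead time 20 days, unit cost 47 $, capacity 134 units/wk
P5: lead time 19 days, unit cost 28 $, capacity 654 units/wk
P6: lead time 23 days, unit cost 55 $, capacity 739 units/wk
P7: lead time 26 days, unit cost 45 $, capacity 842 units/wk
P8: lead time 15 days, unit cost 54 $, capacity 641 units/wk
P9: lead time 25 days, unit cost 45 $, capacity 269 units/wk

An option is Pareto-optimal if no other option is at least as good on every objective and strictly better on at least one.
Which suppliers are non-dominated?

P2, P3, P7

P1: dominated by P3 (lead time 5≤5, unit cost 9≤26, capacity 791≥660).
P2: not dominated (best capacity).
P3: not dominated (best unit cost).
P4: dominated by P1 (lead time 5≤20, unit cost 26≤47, capacity 660≥134).
P5: dominated by P1 (lead time 5≤19, unit cost 26≤28, capacity 660≥654).
P6: dominated by P3 (lead time 5≤23, unit cost 9≤55, capacity 791≥739).
P7: not dominated.
P8: dominated by P1 (lead time 5≤15, unit cost 26≤54, capacity 660≥641).
P9: dominated by P1 (lead time 5≤25, unit cost 26≤45, capacity 660≥269).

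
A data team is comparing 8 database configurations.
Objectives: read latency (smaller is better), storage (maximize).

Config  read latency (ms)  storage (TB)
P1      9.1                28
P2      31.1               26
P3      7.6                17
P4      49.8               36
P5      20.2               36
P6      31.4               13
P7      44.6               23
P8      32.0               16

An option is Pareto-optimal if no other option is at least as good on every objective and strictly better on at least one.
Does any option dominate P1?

P2: worse on read latency (31.1 vs 9.1).
P3: worse on storage (17 vs 28).
P4: worse on read latency (49.8 vs 9.1).
P5: worse on read latency (20.2 vs 9.1).
P6: worse on read latency (31.4 vs 9.1).
P7: worse on read latency (44.6 vs 9.1).
P8: worse on read latency (32.0 vs 9.1).
No option is at least as good as P1 on every objective and strictly better on one.

No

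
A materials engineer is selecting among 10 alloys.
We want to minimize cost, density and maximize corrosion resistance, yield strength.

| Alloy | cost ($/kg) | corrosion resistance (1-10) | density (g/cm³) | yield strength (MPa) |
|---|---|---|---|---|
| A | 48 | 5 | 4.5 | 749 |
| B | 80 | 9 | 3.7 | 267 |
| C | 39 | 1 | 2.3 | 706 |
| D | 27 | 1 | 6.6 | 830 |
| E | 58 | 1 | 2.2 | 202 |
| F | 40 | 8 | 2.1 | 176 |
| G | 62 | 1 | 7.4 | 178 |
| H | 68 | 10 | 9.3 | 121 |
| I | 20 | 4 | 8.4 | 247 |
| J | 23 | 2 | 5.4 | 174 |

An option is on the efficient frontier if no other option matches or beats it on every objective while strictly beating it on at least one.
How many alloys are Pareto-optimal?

9

A: not dominated.
B: not dominated.
C: not dominated.
D: not dominated (best yield strength).
E: not dominated.
F: not dominated (best density).
G: dominated by A (cost 48≤62, corrosion resistance 5≥1, density 4.5≤7.4, yield strength 749≥178).
H: not dominated (best corrosion resistance).
I: not dominated (best cost).
J: not dominated.
Pareto-optimal: A, B, C, D, E, F, H, I, J → 9.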